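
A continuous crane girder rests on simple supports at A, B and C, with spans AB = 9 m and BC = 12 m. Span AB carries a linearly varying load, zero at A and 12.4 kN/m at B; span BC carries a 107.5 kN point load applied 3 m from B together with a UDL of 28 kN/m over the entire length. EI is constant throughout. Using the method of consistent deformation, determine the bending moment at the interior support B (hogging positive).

Take M_B as the redundant. Released structure: two simple spans AB and BC with a hinge at B.
End slopes at the hinge B, treating each span as simply supported:
  span AB: triangular load, peak 12.4: w₀L³/(45EI) = 200.9/EI
  span BC: point load 107.5 at a = 3: Pab(L + b)/(6LEI) = 846.6/EI
  span BC: UDL 28: wL³/(24EI) = 2016/EI
  relative rotation θ_0 = (200.9 + 2863)/EI = 3063/EI
A unit hogging moment at B produces rotation L₁/(3EI) + L₂/(3EI) = 7/EI.
Compatibility: M_B·(L₁+L₂)/(3EI) = θ_0, giving M_B = 437.6 kN·m (hogging).

M_B = 437.6 kN·m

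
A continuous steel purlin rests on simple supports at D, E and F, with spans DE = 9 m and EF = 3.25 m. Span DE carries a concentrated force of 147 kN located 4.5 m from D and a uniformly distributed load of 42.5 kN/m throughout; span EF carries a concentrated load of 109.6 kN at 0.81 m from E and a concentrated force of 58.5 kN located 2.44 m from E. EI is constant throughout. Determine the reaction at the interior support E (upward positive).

Release continuity at E by inserting a hinge; the redundant is the internal moment M_E. The primary structure is two simply-supported spans DE and EF.
Discontinuity in slope at E on the released structure — sum the simple-span end rotations:
  span DE: point load 147 at a = 4.5: Pab(L + a)/(6LEI) = 744.2/EI
  span DE: UDL 42.5: wL³/(24EI) = 1291/EI
  span EF: point load 109.6 at a = 0.81: Pab(L + b)/(6LEI) = 63.21/EI
  span EF: point load 58.5 at a = 2.44: Pab(L + b)/(6LEI) = 24.07/EI
  relative rotation θ_0 = (2035 + 87.28)/EI = 2122/EI
A unit hogging moment at E produces rotation L₁/(3EI) + L₂/(3EI) = 4.083/EI.
Slope continuity at E: θ_0 = M_E·4.083/EI, so M_E = 2122/4.083 = 519.8 kN·m (hogging).
Span DE, ΣM about D with M_E applied at E: R_E^{DE}·9 = 2383 + 519.8, so R_E^{DE} = 322.5 kN and R_D = 529.5 − 322.5 = 207 kN.
Span EF, ΣM about F: R_E^{EF}·3.25 = 314.8 + 519.8, so R_E^{EF} = 256.8 kN and R_F = 168.1 − 256.8 = -88.69 kN.
R_E = 322.5 + 256.8 = 579.3 kN.

R_E = 579.3 kN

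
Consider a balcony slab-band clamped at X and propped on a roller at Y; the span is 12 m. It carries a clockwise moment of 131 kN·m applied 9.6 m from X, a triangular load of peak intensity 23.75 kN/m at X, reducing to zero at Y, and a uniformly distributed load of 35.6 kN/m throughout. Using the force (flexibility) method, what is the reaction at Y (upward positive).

Remove the prop at Y; the released (primary) structure is a cantilever built in at X.
Downward deflection at the released point Y due to the loads:
  clockwise couple 131 at a = 9.6: M₀a(2L − a)/(2EI) = 9055/EI
  triangular load, peak 23.75 at the fixed end: w₀L⁴/(30EI) = 16416/EI
  UDL 35.6: wL⁴/(8EI) = 92275/EI
  δ_0 = 117746/EI
Tip deflection under a unit load at Y: L³/(3EI) = 576/EI.
Compatibility at Y: δ_0 − R_Y·δ_{YY} = 0, so R_Y = 117746/576 = 204.4 kN.

R_Y = 204.4 kN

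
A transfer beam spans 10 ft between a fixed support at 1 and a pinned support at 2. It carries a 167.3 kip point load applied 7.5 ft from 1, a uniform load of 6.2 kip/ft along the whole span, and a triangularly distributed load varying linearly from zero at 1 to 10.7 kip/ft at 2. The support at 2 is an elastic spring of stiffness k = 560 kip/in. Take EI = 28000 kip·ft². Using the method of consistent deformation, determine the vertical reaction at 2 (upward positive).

R_2 = 156.6 kip

Take the reaction at 2 as the redundant and release it; the primary structure is a cantilever fixed at 1.
Free-end deflection of the primary structure under the applied loading (downward +):
  point load 167.3 at a = 7.5: Pa²(3L − a)/(6EI) = 35290/EI
  UDL 6.2: wL⁴/(8EI) = 7750/EI
  triangular load, peak 10.7 at the free end: 11w₀L⁴/(120EI) = 9808/EI
  δ_0 = 52848/EI
Tip deflection under a unit load at 2: L³/(3EI) = 333.3/EI.
With EI = 28000 kip·ft²: δ_0 = 1.8874 ft and δ_{22} = 0.011905 ft/kip.
Compatibility — the spring shortens by R_2/k under the reaction it provides: δ_0 − R_2·δ_{22} = R_2/k. With 1/k = 1/(560×12) ft/kip = 0.000149 ft/kip, R_2 = δ_0 / (δ_{22} + 1/k) = 1.8874 / (0.011905 + 0.000149) = 156.6 kip.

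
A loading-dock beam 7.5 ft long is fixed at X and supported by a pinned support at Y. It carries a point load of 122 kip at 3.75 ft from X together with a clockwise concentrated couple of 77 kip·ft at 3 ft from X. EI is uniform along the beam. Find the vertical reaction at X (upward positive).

Remove the prop at Y; the released (primary) structure is a cantilever built in at X.
Downward deflection at the released point Y due to the loads:
  point load 122 at a = 3.75: Pa²(3L − a)/(6EI) = 5361/EI
  clockwise couple 77 at a = 3: M₀a(2L − a)/(2EI) = 1386/EI
  δ_0 = 6747/EI
Flexibility coefficient — unit upward force at Y: δ_{YY} = L³/(3EI) = 140.6/EI.
The prop prevents deflection at Y: R_Y = δ_0/δ_{YY} = 6747/140.6 = 47.98 kip.
Vertical equilibrium: R_X = ΣP − R_Y = 122 − 47.98 = 74.02 kip.

R_X = 74.02 kip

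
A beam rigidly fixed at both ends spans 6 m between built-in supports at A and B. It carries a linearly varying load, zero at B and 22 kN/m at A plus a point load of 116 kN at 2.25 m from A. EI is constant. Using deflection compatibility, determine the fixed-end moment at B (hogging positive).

Release both end moments; the primary structure is a simply-supported span AB with redundants M_A and M_B.
On the primary (simply-supported) span, the end slopes from the loading are:
  at A: triangular load, peak 22: w₀L³/(45EI) = 105.6/EI
  at B: triangular load, peak 22: 7w₀L³/(360EI) = 92.4/EI
  at A: point load 116 at a = 2.25: Pab(L + b)/(6LEI) = 265.1/EI
  at B: point load 116 at a = 2.25: Pab(L + a)/(6LEI) = 224.3/EI
  θ_A0 = 370.7/EI,  θ_B0 = 316.7/EI
Flexibility coefficients: a unit moment at one end gives L/(3EI) there and L/(6EI) at the far end, so f₁₁ = f₂₂ = 2/EI and f₁₂ = f₂₁ = 1/EI.
Compatibility — zero rotation at each built-in end:
  2 M_A + 1 M_B = 370.7
  1 M_A + 2 M_B = 316.7
Solving the pair gives M_A = 141.6 kN·m and M_B = 87.57 kN·m (hogging).

M_B = 87.57 kN·m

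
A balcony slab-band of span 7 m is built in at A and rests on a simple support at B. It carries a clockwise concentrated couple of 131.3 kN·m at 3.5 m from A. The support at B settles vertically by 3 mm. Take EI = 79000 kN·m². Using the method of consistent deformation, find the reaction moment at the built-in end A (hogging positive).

M_A = -1.902 kN·m

Release the roller at B. Primary structure: cantilever fixed at A.
Free-end deflection of the primary structure under the applied loading (downward +):
  clockwise couple 131.3 at a = 3.5: M₀a(2L − a)/(2EI) = 2413/EI
Flexibility coefficient — unit upward force at B: δ_{BB} = L³/(3EI) = 114.3/EI.
With EI = 79000 kN·m²: δ_0 = 0.03054 m and δ_{BB} = 0.001447 m/kN.
Compatibility — the beam at B must follow the support down by 0.003 m: δ_0 − R_B·δ_{BB} = 0.003, so R_B = (0.03054 − 0.003)/0.001447 = 19.03 kN.
Moment equilibrium about A: M_A = Σ(load moments about A) − R_B·L = 131.3 − 19.03×7 = -1.902 kN·m.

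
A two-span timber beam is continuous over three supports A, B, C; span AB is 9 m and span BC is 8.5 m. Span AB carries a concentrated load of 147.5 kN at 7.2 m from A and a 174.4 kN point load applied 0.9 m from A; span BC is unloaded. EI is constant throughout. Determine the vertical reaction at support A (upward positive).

Release continuity at B by inserting a hinge; the redundant is the internal moment M_B. The primary structure is two simply-supported spans AB and BC.
Rotations at B on the released spans (each span's end-slope, ×1/EI):
  span AB: point load 147.5 at a = 7.2: Pab(L + a)/(6LEI) = 573.5/EI
  span AB: point load 174.4 at a = 0.9: Pab(L + a)/(6LEI) = 233.1/EI
  relative rotation θ_0 = (806.6 + 0)/EI = 806.6/EI
A unit hogging moment at B produces rotation L₁/(3EI) + L₂/(3EI) = 5.833/EI.
Slope continuity at B: θ_0 = M_B·5.833/EI, so M_B = 806.6/5.833 = 138.3 kN·m (hogging).
Span AB, ΣM about A with M_B applied at B: R_B^{AB}·9 = 1219 + 138.3, so R_B^{AB} = 150.8 kN and R_A = 321.9 − 150.8 = 171.1 kN.

R_A = 171.1 kN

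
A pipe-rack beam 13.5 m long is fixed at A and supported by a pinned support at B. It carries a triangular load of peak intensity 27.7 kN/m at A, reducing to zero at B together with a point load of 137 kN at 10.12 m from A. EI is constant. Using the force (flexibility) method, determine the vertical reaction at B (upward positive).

R_B = 124 kN

Release the roller at B. Primary structure: cantilever fixed at A.
Deflection at B on the released cantilever, summing each load's contribution:
  triangular load, peak 27.7 at the fixed end: w₀L⁴/(30EI) = 30669/EI
  point load 137 at a = 10.12: Pa²(3L − a)/(6EI) = 71042/EI
  δ_0 = 101711/EI
Flexibility coefficient — unit upward force at B: δ_{BB} = L³/(3EI) = 820.1/EI.
The prop prevents deflection at B: R_B = δ_0/δ_{BB} = 101711/820.1 = 124 kN.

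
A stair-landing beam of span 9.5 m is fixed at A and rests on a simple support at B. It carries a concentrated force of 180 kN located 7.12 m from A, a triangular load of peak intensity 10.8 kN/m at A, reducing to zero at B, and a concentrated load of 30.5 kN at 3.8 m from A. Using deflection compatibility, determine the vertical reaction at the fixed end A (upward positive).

Choose R_B as the redundant. The primary structure is the cantilever fixed at A.
Downward deflection at the released point B due to the loads:
  point load 180 at a = 7.12: Pa²(3L − a)/(6EI) = 32515/EI
  triangular load, peak 10.8 at the fixed end: w₀L⁴/(30EI) = 2932/EI
  point load 30.5 at a = 3.8: Pa²(3L − a)/(6EI) = 1813/EI
  δ_0 = 37261/EI
Flexibility coefficient — unit upward force at B: δ_{BB} = L³/(3EI) = 285.8/EI.
Compatibility at B: δ_0 − R_B·δ_{BB} = 0, so R_B = 37261/285.8 = 130.4 kN.
Vertical equilibrium: R_A = ΣP − R_B = 261.8 − 130.4 = 131.4 kN.

R_A = 131.4 kN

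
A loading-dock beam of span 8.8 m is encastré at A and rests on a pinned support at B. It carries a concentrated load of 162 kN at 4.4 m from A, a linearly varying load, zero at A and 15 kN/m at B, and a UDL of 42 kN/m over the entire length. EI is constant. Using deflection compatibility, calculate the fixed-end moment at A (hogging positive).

Release the roller at B. Primary structure: cantilever fixed at A.
Primary-structure tip deflection at B by superposition:
  point load 162 at a = 4.4: Pa²(3L − a)/(6EI) = 11500/EI
  triangular load, peak 15 at the free end: 11w₀L⁴/(120EI) = 8246/EI
  UDL 42: wL⁴/(8EI) = 31484/EI
  δ_0 = 51230/EI
Flexibility coefficient — unit upward force at B: δ_{BB} = L³/(3EI) = 227.2/EI.
Compatibility at B: δ_0 − R_B·δ_{BB} = 0, so R_B = 51230/227.2 = 225.5 kN.
Moment equilibrium about A: M_A = Σ(load moments about A) − R_B·L = 2726 − 225.5×8.8 = 741.6 kN·m.

M_A = 741.6 kN·m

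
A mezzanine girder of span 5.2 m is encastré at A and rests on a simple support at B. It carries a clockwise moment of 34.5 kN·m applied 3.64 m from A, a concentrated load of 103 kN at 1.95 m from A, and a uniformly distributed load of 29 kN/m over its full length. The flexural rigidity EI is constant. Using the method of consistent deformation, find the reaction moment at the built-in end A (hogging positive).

Remove the prop at B; the released (primary) structure is a cantilever built in at A.
Free-end deflection of the primary structure under the applied loading (downward +):
  clockwise couple 34.5 at a = 3.64: M₀a(2L − a)/(2EI) = 424.5/EI
  point load 103 at a = 1.95: Pa²(3L − a)/(6EI) = 891/EI
  UDL 29: wL⁴/(8EI) = 2650/EI
  δ_0 = 3966/EI
Tip deflection under a unit load at B: L³/(3EI) = 46.87/EI.
Compatibility at B: δ_0 − R_B·δ_{BB} = 0, so R_B = 3966/46.87 = 84.62 kN.
Moment equilibrium about A: M_A = Σ(load moments about A) − R_B·L = 627.4 − 84.62×5.2 = 187.4 kN·m.

M_A = 187.4 kN·m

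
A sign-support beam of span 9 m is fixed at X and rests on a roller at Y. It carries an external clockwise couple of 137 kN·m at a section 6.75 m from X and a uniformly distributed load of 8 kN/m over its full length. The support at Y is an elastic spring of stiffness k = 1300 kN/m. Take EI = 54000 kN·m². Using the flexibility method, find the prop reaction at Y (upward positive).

Remove the prop at Y; the released (primary) structure is a cantilever built in at X.
Free-end deflection of the primary structure under the applied loading (downward +):
  clockwise couple 137 at a = 6.75: M₀a(2L − a)/(2EI) = 5202/EI
  UDL 8: wL⁴/(8EI) = 6561/EI
  δ_0 = 11763/EI
Tip deflection under a unit load at Y: L³/(3EI) = 243/EI.
With EI = 54000 kN·m²: δ_0 = 0.21783 m and δ_{YY} = 0.0045 m/kN.
Compatibility — the spring shortens by R_Y/k under the reaction it provides: δ_0 − R_Y·δ_{YY} = R_Y/k. With 1/k = 0.000769 m/kN, R_Y = δ_0 / (δ_{YY} + 1/k) = 0.21783 / (0.0045 + 0.000769) = 41.34 kN.

R_Y = 41.34 kN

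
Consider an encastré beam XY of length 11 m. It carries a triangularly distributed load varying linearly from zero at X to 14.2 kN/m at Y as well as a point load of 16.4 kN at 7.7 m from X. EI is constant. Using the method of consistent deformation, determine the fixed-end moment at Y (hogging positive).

Take the two fixed-end moments M_X, M_Y as redundants; the released structure is the simple span XY.
End rotations of the released simple span under the applied load (×1/EI):
  at X: triangular load, peak 14.2: 7w₀L³/(360EI) = 367.5/EI
  at Y: triangular load, peak 14.2: w₀L³/(45EI) = 420/EI
  at X: point load 16.4 at a = 7.7: Pab(L + b)/(6LEI) = 90.29/EI
  at Y: point load 16.4 at a = 7.7: Pab(L + a)/(6LEI) = 118.1/EI
  θ_X0 = 457.8/EI,  θ_Y0 = 538.1/EI
Flexibility coefficients: a unit moment at one end gives L/(3EI) there and L/(6EI) at the far end, so f₁₁ = f₂₂ = 3.667/EI and f₁₂ = f₂₁ = 1.833/EI.
Compatibility — zero rotation at each built-in end:
  3.667 M_X + 1.833 M_Y = 457.8
  1.833 M_X + 3.667 M_Y = 538.1
Solving the pair gives M_X = 68.64 kN·m and M_Y = 112.4 kN·m (hogging).

M_Y = 112.4 kN·m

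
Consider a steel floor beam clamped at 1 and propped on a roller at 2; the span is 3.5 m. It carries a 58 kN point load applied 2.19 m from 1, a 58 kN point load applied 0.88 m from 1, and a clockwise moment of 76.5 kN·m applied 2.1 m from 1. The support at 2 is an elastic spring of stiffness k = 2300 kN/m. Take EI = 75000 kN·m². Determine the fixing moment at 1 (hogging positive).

Release the roller at 2. Primary structure: cantilever fixed at 1.
Free-end deflection of the primary structure under the applied loading (downward +):
  point load 58 at a = 2.19: Pa²(3L − a)/(6EI) = 385.3/EI
  point load 58 at a = 0.88: Pa²(3L − a)/(6EI) = 72.01/EI
  clockwise couple 76.5 at a = 2.1: M₀a(2L − a)/(2EI) = 393.6/EI
  δ_0 = 850.9/EI
Flexibility coefficient — unit upward force at 2: δ_{22} = L³/(3EI) = 14.29/EI.
With EI = 75000 kN·m²: δ_0 = 0.011345 m and δ_{22} = 0.000191 m/kN.
Compatibility — the spring shortens by R_2/k under the reaction it provides: δ_0 − R_2·δ_{22} = R_2/k. With 1/k = 0.000435 m/kN, R_2 = δ_0 / (δ_{22} + 1/k) = 0.011345 / (0.000191 + 0.000435) = 18.14 kN.
Moment equilibrium about 1: M_1 = Σ(load moments about 1) − R_2·L = 254.6 − 18.14×3.5 = 191.1 kN·m.

M_1 = 191.1 kN·m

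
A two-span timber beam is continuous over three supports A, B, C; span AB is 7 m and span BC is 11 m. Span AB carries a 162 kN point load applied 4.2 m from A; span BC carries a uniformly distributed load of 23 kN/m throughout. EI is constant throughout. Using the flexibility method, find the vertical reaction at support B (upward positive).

Insert a hinge at B; M_B is the redundant, and each span becomes simply supported.
End slopes at the hinge B, treating each span as simply supported:
  span AB: point load 162 at a = 4.2: Pab(L + a)/(6LEI) = 508/EI
  span BC: UDL 23: wL³/(24EI) = 1276/EI
  relative rotation θ_0 = (508 + 1276)/EI = 1784/EI
A unit hogging moment at B produces rotation L₁/(3EI) + L₂/(3EI) = 6/EI.
Slope continuity at B: θ_0 = M_B·6/EI, so M_B = 1784/6 = 297.3 kN·m (hogging).
Span AB, ΣM about A with M_B applied at B: R_B^{AB}·7 = 680.4 + 297.3, so R_B^{AB} = 139.7 kN and R_A = 162 − 139.7 = 22.33 kN.
Span BC, ΣM about C: R_B^{BC}·11 = 1392 + 297.3, so R_B^{BC} = 153.5 kN and R_C = 253 − 153.5 = 99.48 kN.
R_B = 139.7 + 153.5 = 293.2 kN.

R_B = 293.2 kN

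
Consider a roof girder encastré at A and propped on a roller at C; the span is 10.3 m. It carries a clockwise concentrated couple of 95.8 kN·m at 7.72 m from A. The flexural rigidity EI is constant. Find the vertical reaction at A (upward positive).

R_A = -13.08 kN

Remove the prop at C; the released (primary) structure is a cantilever built in at A.
Primary-structure tip deflection at C by superposition:
  clockwise couple 95.8 at a = 7.72: M₀a(2L − a)/(2EI) = 4763/EI
Tip deflection under a unit load at C: L³/(3EI) = 364.2/EI.
The prop prevents deflection at C: R_C = δ_0/δ_{CC} = 4763/364.2 = 13.08 kN.
Vertical equilibrium: R_A = ΣP − R_C = 0 − 13.08 = -13.08 kN.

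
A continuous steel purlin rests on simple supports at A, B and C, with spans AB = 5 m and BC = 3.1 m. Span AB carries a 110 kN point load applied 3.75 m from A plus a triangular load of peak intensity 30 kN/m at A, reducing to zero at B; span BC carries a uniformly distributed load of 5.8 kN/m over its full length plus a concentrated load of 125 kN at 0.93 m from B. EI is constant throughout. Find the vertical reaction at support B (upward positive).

R_B = 262.4 kN

Release continuity at B by inserting a hinge; the redundant is the internal moment M_B. The primary structure is two simply-supported spans AB and BC.
End slopes at the hinge B, treating each span as simply supported:
  span AB: point load 110 at a = 3.75: Pab(L + a)/(6LEI) = 150.4/EI
  span AB: triangular load, peak 30: 7w₀L³/(360EI) = 72.92/EI
  span BC: UDL 5.8: wL³/(24EI) = 7.199/EI
  span BC: point load 125 at a = 0.93: Pab(L + b)/(6LEI) = 71.47/EI
  relative rotation θ_0 = (223.3 + 78.67)/EI = 302/EI
A unit hogging moment at B produces rotation L₁/(3EI) + L₂/(3EI) = 2.7/EI.
Compatibility: M_B·(L₁+L₂)/(3EI) = θ_0, giving M_B = 111.8 kN·m (hogging).
Span AB, ΣM about A with M_B applied at B: R_B^{AB}·5 = 537.5 + 111.8, so R_B^{AB} = 129.9 kN and R_A = 185 − 129.9 = 55.13 kN.
Span BC, ΣM about C: R_B^{BC}·3.1 = 299.1 + 111.8, so R_B^{BC} = 132.6 kN and R_C = 143 − 132.6 = 10.41 kN.
R_B = 129.9 + 132.6 = 262.4 kN.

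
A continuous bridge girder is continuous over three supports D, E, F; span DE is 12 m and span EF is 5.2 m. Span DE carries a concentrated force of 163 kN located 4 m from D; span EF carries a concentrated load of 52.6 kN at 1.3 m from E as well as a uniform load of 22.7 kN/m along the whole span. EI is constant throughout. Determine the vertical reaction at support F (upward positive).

Insert a hinge at E; M_E is the redundant, and each span becomes simply supported.
End slopes at the hinge E, treating each span as simply supported:
  span DE: point load 163 at a = 4: Pab(L + a)/(6LEI) = 1159/EI
  span EF: point load 52.6 at a = 1.3: Pab(L + b)/(6LEI) = 77.78/EI
  span EF: UDL 22.7: wL³/(24EI) = 133/EI
  relative rotation θ_0 = (1159 + 210.8)/EI = 1370/EI
A unit hogging moment at E produces rotation L₁/(3EI) + L₂/(3EI) = 5.733/EI.
Slope continuity at E: θ_0 = M_E·5.733/EI, so M_E = 1370/5.733 = 238.9 kN·m (hogging).
Span EF, ΣM about F: R_E^{EF}·5.2 = 512 + 238.9, so R_E^{EF} = 144.4 kN and R_F = 170.6 − 144.4 = 26.22 kN.

R_F = 26.22 kN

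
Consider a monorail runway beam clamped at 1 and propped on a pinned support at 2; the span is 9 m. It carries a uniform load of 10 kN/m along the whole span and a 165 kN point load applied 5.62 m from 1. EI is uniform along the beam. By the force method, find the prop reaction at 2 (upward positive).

R_2 = 110.2 kN

Release the roller at 2. Primary structure: cantilever fixed at 1.
Free-end deflection of the primary structure under the applied loading (downward +):
  UDL 10: wL⁴/(8EI) = 8201/EI
  point load 165 at a = 5.62: Pa²(3L − a)/(6EI) = 18570/EI
  δ_0 = 26771/EI
Tip deflection under a unit load at 2: L³/(3EI) = 243/EI.
Compatibility at 2: δ_0 − R_2·δ_{22} = 0, so R_2 = 26771/243 = 110.2 kN.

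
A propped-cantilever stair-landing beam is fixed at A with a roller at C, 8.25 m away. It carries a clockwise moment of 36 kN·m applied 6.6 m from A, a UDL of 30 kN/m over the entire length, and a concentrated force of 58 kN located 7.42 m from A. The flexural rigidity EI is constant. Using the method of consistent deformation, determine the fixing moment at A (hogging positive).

Take the reaction at C as the redundant and release it; the primary structure is a cantilever fixed at A.
Deflection at C on the released cantilever, summing each load's contribution:
  clockwise couple 36 at a = 6.6: M₀a(2L − a)/(2EI) = 1176/EI
  UDL 30: wL⁴/(8EI) = 17372/EI
  point load 58 at a = 7.42: Pa²(3L − a)/(6EI) = 9223/EI
  δ_0 = 27771/EI
Flexibility coefficient — unit upward force at C: δ_{CC} = L³/(3EI) = 187.2/EI.
The prop prevents deflection at C: R_C = δ_0/δ_{CC} = 27771/187.2 = 148.4 kN.
Moment equilibrium about A: M_A = Σ(load moments about A) − R_C·L = 1487 − 148.4×8.25 = 263.2 kN·m.

M_A = 263.2 kN·m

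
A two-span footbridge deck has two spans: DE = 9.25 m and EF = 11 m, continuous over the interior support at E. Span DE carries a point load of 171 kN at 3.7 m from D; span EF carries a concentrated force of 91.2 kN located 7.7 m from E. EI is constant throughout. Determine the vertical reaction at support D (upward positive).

R_D = 81.44 kN

Take M_E as the redundant. Released structure: two simple spans DE and EF with a hinge at E.
End slopes at the hinge E, treating each span as simply supported:
  span DE: point load 171 at a = 3.7: Pab(L + a)/(6LEI) = 819.3/EI
  span EF: point load 91.2 at a = 7.7: Pab(L + b)/(6LEI) = 502.1/EI
  relative rotation θ_0 = (819.3 + 502.1)/EI = 1321/EI
A unit hogging moment at E produces rotation L₁/(3EI) + L₂/(3EI) = 6.75/EI.
Compatibility: M_E·(L₁+L₂)/(3EI) = θ_0, giving M_E = 195.8 kN·m (hogging).
Span DE, ΣM about D with M_E applied at E: R_E^{DE}·9.25 = 632.7 + 195.8, so R_E^{DE} = 89.56 kN and R_D = 171 − 89.56 = 81.44 kN.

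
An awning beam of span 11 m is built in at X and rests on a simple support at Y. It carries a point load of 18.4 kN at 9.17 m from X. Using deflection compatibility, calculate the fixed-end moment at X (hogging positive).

Release the roller at Y. Primary structure: cantilever fixed at X.
Free-end deflection of the primary structure under the applied loading (downward +):
  point load 18.4 at a = 9.17: Pa²(3L − a)/(6EI) = 6145/EI
Tip deflection under a unit load at Y: L³/(3EI) = 443.7/EI.
Compatibility at Y: δ_0 − R_Y·δ_{YY} = 0, so R_Y = 6145/443.7 = 13.85 kN.
Moment equilibrium about X: M_X = Σ(load moments about X) − R_Y·L = 168.7 − 13.85×11 = 16.37 kN·m.

M_X = 16.37 kN·m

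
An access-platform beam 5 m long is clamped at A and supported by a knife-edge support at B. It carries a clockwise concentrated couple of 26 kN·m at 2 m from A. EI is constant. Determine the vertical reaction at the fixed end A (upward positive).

Choose R_B as the redundant. The primary structure is the cantilever fixed at A.
Primary-structure tip deflection at B by superposition:
  clockwise couple 26 at a = 2: M₀a(2L − a)/(2EI) = 208/EI
Tip deflection under a unit load at B: L³/(3EI) = 41.67/EI.
The prop prevents deflection at B: R_B = δ_0/δ_{BB} = 208/41.67 = 4.992 kN.
Vertical equilibrium: R_A = ΣP − R_B = 0 − 4.992 = -4.992 kN.

R_A = -4.992 kN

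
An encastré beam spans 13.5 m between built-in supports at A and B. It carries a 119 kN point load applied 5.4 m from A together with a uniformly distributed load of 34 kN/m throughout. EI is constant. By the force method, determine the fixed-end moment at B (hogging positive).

Take the two fixed-end moments M_A, M_B as redundants; the released structure is the simple span AB.
End rotations of the released simple span under the applied load (×1/EI):
  at A: point load 119 at a = 5.4: Pab(L + b)/(6LEI) = 1388/EI
  at B: point load 119 at a = 5.4: Pab(L + a)/(6LEI) = 1215/EI
  at A: UDL 34: wL³/(24EI) = 3486/EI
  at B: UDL 34: wL³/(24EI) = 3486/EI
  θ_A0 = 4874/EI,  θ_B0 = 4700/EI
Flexibility coefficients: a unit moment at one end gives L/(3EI) there and L/(6EI) at the far end, so f₁₁ = f₂₂ = 4.5/EI and f₁₂ = f₂₁ = 2.25/EI.
Compatibility — zero rotation at each built-in end:
  4.5 M_A + 2.25 M_B = 4874
  2.25 M_A + 4.5 M_B = 4700
Solving the pair gives M_A = 747.7 kN·m and M_B = 670.6 kN·m (hogging).

M_B = 670.6 kN·m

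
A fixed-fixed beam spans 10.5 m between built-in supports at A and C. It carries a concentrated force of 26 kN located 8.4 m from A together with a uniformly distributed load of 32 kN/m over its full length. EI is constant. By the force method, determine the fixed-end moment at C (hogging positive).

M_C = 328.9 kN·m

Release both end moments; the primary structure is a simply-supported span AC with redundants M_A and M_C.
Simple-span end rotations at A and C under the given loads:
  at A: point load 26 at a = 8.4: Pab(L + b)/(6LEI) = 91.73/EI
  at C: point load 26 at a = 8.4: Pab(L + a)/(6LEI) = 137.6/EI
  at A: UDL 32: wL³/(24EI) = 1544/EI
  at C: UDL 32: wL³/(24EI) = 1544/EI
  θ_A0 = 1635/EI,  θ_C0 = 1681/EI
Flexibility coefficients: a unit moment at one end gives L/(3EI) there and L/(6EI) at the far end, so f₁₁ = f₂₂ = 3.5/EI and f₁₂ = f₂₁ = 1.75/EI.
Compatibility — zero rotation at each built-in end:
  3.5 M_A + 1.75 M_C = 1635
  1.75 M_A + 3.5 M_C = 1681
Solving the pair gives M_A = 302.7 kN·m and M_C = 328.9 kN·m (hogging).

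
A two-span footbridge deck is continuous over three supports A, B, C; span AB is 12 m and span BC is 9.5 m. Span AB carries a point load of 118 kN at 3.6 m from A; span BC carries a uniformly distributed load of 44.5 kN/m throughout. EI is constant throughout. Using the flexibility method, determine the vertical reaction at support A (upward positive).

R_A = 55.12 kN

Release continuity at B by inserting a hinge; the redundant is the internal moment M_B. The primary structure is two simply-supported spans AB and BC.
End slopes at the hinge B, treating each span as simply supported:
  span AB: point load 118 at a = 3.6: Pab(L + a)/(6LEI) = 773.1/EI
  span BC: UDL 44.5: wL³/(24EI) = 1590/EI
  relative rotation θ_0 = (773.1 + 1590)/EI = 2363/EI
A unit hogging moment at B produces rotation L₁/(3EI) + L₂/(3EI) = 7.167/EI.
Compatibility: M_B·(L₁+L₂)/(3EI) = θ_0, giving M_B = 329.7 kN·m (hogging).
Span AB, ΣM about A with M_B applied at B: R_B^{AB}·12 = 424.8 + 329.7, so R_B^{AB} = 62.88 kN and R_A = 118 − 62.88 = 55.12 kN.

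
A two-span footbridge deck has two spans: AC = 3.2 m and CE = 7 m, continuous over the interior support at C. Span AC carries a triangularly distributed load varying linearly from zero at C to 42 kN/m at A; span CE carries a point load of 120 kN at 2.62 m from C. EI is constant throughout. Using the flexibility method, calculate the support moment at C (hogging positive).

Take M_C as the redundant. Released structure: two simple spans AC and CE with a hinge at C.
Rotations at C on the released spans (each span's end-slope, ×1/EI):
  span AC: triangular load, peak 42: 7w₀L³/(360EI) = 26.76/EI
  span CE: point load 120 at a = 2.62: Pab(L + b)/(6LEI) = 373.1/EI
  relative rotation θ_0 = (26.76 + 373.1)/EI = 399.9/EI
A unit hogging moment at C produces rotation L₁/(3EI) + L₂/(3EI) = 3.4/EI.
Compatibility: M_C·(L₁+L₂)/(3EI) = θ_0, giving M_C = 117.6 kN·m (hogging).

M_C = 117.6 kN·m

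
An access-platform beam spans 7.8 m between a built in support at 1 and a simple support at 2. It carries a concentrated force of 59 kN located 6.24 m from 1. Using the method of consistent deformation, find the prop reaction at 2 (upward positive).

R_2 = 41.54 kN

Remove the prop at 2; the released (primary) structure is a cantilever built in at 1.
Free-end deflection of the primary structure under the applied loading (downward +):
  point load 59 at a = 6.24: Pa²(3L − a)/(6EI) = 6570/EI
Flexibility coefficient — unit upward force at 2: δ_{22} = L³/(3EI) = 158.2/EI.
The prop prevents deflection at 2: R_2 = δ_0/δ_{22} = 6570/158.2 = 41.54 kN.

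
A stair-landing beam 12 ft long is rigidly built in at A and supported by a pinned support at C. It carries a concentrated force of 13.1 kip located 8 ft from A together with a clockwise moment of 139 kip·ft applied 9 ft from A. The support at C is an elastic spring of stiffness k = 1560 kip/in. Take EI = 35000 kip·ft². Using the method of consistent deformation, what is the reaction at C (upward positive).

R_C = 23.01 kip

Choose R_C as the redundant. The primary structure is the cantilever fixed at A.
Primary-structure tip deflection at C by superposition:
  point load 13.1 at a = 8: Pa²(3L − a)/(6EI) = 3913/EI
  clockwise couple 139 at a = 9: M₀a(2L − a)/(2EI) = 9382/EI
  δ_0 = 13295/EI
Flexibility coefficient — unit upward force at C: δ_{CC} = L³/(3EI) = 576/EI.
With EI = 35000 kip·ft²: δ_0 = 0.37986 ft and δ_{CC} = 0.016457 ft/kip.
Compatibility — the spring shortens by R_C/k under the reaction it provides: δ_0 − R_C·δ_{CC} = R_C/k. With 1/k = 1/(1560×12) ft/kip = 0.000053 ft/kip, R_C = δ_0 / (δ_{CC} + 1/k) = 0.37986 / (0.016457 + 0.000053) = 23.01 kip.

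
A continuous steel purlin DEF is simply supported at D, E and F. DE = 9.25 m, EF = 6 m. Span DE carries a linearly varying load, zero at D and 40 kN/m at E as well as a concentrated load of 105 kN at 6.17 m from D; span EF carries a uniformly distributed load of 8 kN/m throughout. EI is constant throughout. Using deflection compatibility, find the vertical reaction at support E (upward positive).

R_E = 289.3 kN

Take M_E as the redundant. Released structure: two simple spans DE and EF with a hinge at E.
Discontinuity in slope at E on the released structure — sum the simple-span end rotations:
  span DE: triangular load, peak 40: w₀L³/(45EI) = 703.5/EI
  span DE: point load 105 at a = 6.17: Pab(L + a)/(6LEI) = 554.4/EI
  span EF: UDL 8: wL³/(24EI) = 72/EI
  relative rotation θ_0 = (1258 + 72)/EI = 1330/EI
A unit hogging moment at E produces rotation L₁/(3EI) + L₂/(3EI) = 5.083/EI.
Slope continuity at E: θ_0 = M_E·5.083/EI, so M_E = 1330/5.083 = 261.6 kN·m (hogging).
Span DE, ΣM about D with M_E applied at E: R_E^{DE}·9.25 = 1789 + 261.6, so R_E^{DE} = 221.7 kN and R_D = 290 − 221.7 = 68.35 kN.
Span EF, ΣM about F: R_E^{EF}·6 = 144 + 261.6, so R_E^{EF} = 67.6 kN and R_F = 48 − 67.6 = -19.6 kN.
R_E = 221.7 + 67.6 = 289.3 kN.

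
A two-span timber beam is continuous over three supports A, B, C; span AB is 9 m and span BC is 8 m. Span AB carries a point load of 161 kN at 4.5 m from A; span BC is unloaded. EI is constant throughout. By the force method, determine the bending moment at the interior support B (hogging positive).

Release continuity at B by inserting a hinge; the redundant is the internal moment M_B. The primary structure is two simply-supported spans AB and BC.
Discontinuity in slope at B on the released structure — sum the simple-span end rotations:
  span AB: point load 161 at a = 4.5: Pab(L + a)/(6LEI) = 815.1/EI
  relative rotation θ_0 = (815.1 + 0)/EI = 815.1/EI
A unit hogging moment at B produces rotation L₁/(3EI) + L₂/(3EI) = 5.667/EI.
Slope continuity at B: θ_0 = M_B·5.667/EI, so M_B = 815.1/5.667 = 143.8 kN·m (hogging).

M_B = 143.8 kN·m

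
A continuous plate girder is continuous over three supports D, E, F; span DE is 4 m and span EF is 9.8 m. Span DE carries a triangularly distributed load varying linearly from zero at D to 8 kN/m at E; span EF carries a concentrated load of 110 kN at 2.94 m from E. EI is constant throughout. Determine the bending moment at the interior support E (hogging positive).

Release continuity at E by inserting a hinge; the redundant is the internal moment M_E. The primary structure is two simply-supported spans DE and EF.
End slopes at the hinge E, treating each span as simply supported:
  span DE: triangular load, peak 8: w₀L³/(45EI) = 11.38/EI
  span EF: point load 110 at a = 2.94: Pab(L + b)/(6LEI) = 628.6/EI
  relative rotation θ_0 = (11.38 + 628.6)/EI = 640/EI
A unit hogging moment at E produces rotation L₁/(3EI) + L₂/(3EI) = 4.6/EI.
Compatibility: M_E·(L₁+L₂)/(3EI) = θ_0, giving M_E = 139.1 kN·m (hogging).

M_E = 139.1 kN·m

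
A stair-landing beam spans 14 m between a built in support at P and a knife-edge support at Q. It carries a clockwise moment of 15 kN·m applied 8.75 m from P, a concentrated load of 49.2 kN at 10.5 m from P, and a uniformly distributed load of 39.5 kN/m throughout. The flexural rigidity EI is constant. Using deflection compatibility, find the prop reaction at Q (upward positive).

Release the roller at Q. Primary structure: cantilever fixed at P.
Deflection at Q on the released cantilever, summing each load's contribution:
  clockwise couple 15 at a = 8.75: M₀a(2L − a)/(2EI) = 1263/EI
  point load 49.2 at a = 10.5: Pa²(3L − a)/(6EI) = 28478/EI
  UDL 39.5: wL⁴/(8EI) = 189679/EI
  δ_0 = 219420/EI
Flexibility coefficient — unit upward force at Q: δ_{QQ} = L³/(3EI) = 914.7/EI.
The prop prevents deflection at Q: R_Q = δ_0/δ_{QQ} = 219420/914.7 = 239.9 kN.

R_Q = 239.9 kN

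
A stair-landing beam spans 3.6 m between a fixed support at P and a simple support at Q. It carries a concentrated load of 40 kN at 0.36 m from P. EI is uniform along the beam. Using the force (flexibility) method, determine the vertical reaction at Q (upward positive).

Remove the prop at Q; the released (primary) structure is a cantilever built in at P.
Primary-structure tip deflection at Q by superposition:
  point load 40 at a = 0.36: Pa²(3L − a)/(6EI) = 9.02/EI
Flexibility coefficient — unit upward force at Q: δ_{QQ} = L³/(3EI) = 15.55/EI.
The prop prevents deflection at Q: R_Q = δ_0/δ_{QQ} = 9.02/15.55 = 0.58 kN.

R_Q = 0.58 kN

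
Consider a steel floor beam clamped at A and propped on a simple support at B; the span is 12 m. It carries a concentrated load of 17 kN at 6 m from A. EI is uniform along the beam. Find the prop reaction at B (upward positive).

R_B = 5.312 kN

Release the roller at B. Primary structure: cantilever fixed at A.
Downward deflection at the released point B due to the loads:
  point load 17 at a = 6: Pa²(3L − a)/(6EI) = 3060/EI
Flexibility coefficient — unit upward force at B: δ_{BB} = L³/(3EI) = 576/EI.
Compatibility at B: δ_0 − R_B·δ_{BB} = 0, so R_B = 3060/576 = 5.312 kN.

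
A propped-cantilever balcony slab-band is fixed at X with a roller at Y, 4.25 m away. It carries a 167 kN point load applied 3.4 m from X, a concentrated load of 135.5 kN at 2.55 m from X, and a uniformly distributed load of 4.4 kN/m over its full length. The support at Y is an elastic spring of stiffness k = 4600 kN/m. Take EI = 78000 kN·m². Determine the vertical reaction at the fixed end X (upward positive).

Take the reaction at Y as the redundant and release it; the primary structure is a cantilever fixed at X.
Primary-structure tip deflection at Y by superposition:
  point load 167 at a = 3.4: Pa²(3L − a)/(6EI) = 3008/EI
  point load 135.5 at a = 2.55: Pa²(3L − a)/(6EI) = 1498/EI
  UDL 4.4: wL⁴/(8EI) = 179.4/EI
  δ_0 = 4686/EI
Tip deflection under a unit load at Y: L³/(3EI) = 25.59/EI.
With EI = 78000 kN·m²: δ_0 = 0.060073 m and δ_{YY} = 0.000328 m/kN.
Compatibility — the spring shortens by R_Y/k under the reaction it provides: δ_0 − R_Y·δ_{YY} = R_Y/k. With 1/k = 0.000217 m/kN, R_Y = δ_0 / (δ_{YY} + 1/k) = 0.060073 / (0.000328 + 0.000217) = 110.1 kN.
Vertical equilibrium: R_X = ΣP − R_Y = 321.2 − 110.1 = 211.1 kN.

R_X = 211.1 kN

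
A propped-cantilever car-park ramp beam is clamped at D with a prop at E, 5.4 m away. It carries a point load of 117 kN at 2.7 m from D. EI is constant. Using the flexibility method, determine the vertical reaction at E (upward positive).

R_E = 36.56 kN

Take the reaction at E as the redundant and release it; the primary structure is a cantilever fixed at D.
Deflection at E on the released cantilever, summing each load's contribution:
  point load 117 at a = 2.7: Pa²(3L − a)/(6EI) = 1919/EI
Tip deflection under a unit load at E: L³/(3EI) = 52.49/EI.
Compatibility at E: δ_0 − R_E·δ_{EE} = 0, so R_E = 1919/52.49 = 36.56 kN.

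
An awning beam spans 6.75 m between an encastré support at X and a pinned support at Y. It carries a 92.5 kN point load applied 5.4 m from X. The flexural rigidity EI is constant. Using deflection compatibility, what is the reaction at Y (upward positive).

Take the reaction at Y as the redundant and release it; the primary structure is a cantilever fixed at X.
Downward deflection at the released point Y due to the loads:
  point load 92.5 at a = 5.4: Pa²(3L − a)/(6EI) = 6676/EI
Tip deflection under a unit load at Y: L³/(3EI) = 102.5/EI.
The prop prevents deflection at Y: R_Y = δ_0/δ_{YY} = 6676/102.5 = 65.12 kN.

R_Y = 65.12 kN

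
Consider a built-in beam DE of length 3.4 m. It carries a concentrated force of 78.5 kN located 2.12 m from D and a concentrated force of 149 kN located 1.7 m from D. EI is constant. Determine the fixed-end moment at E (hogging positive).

M_E = 102.4 kN·m

Release both end moments; the primary structure is a simply-supported span DE with redundants M_D and M_E.
Simple-span end rotations at D and E under the given loads:
  at D: point load 78.5 at a = 2.12: Pab(L + b)/(6LEI) = 48.87/EI
  at E: point load 78.5 at a = 2.12: Pab(L + a)/(6LEI) = 57.64/EI
  at D: point load 149 at a = 1.7: Pab(L + b)/(6LEI) = 107.7/EI
  at E: point load 149 at a = 1.7: Pab(L + a)/(6LEI) = 107.7/EI
  θ_D0 = 156.5/EI,  θ_E0 = 165.3/EI
Flexibility coefficients: a unit moment at one end gives L/(3EI) there and L/(6EI) at the far end, so f₁₁ = f₂₂ = 1.133/EI and f₁₂ = f₂₁ = 0.5667/EI.
Compatibility — zero rotation at each built-in end:
  1.133 M_D + 0.5667 M_E = 156.5
  0.5667 M_D + 1.133 M_E = 165.3
Solving the pair gives M_D = 86.91 kN·m and M_E = 102.4 kN·m (hogging).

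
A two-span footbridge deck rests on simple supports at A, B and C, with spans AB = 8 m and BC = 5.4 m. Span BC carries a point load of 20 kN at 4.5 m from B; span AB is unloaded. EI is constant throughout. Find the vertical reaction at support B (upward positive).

R_B = 4.427 kN

Release continuity at B by inserting a hinge; the redundant is the internal moment M_B. The primary structure is two simply-supported spans AB and BC.
End slopes at the hinge B, treating each span as simply supported:
  span BC: point load 20 at a = 4.5: Pab(L + b)/(6LEI) = 15.75/EI
  relative rotation θ_0 = (0 + 15.75)/EI = 15.75/EI
A unit hogging moment at B produces rotation L₁/(3EI) + L₂/(3EI) = 4.467/EI.
Compatibility: M_B·(L₁+L₂)/(3EI) = θ_0, giving M_B = 3.526 kN·m (hogging).
Span AB, ΣM about A with M_B applied at B: R_B^{AB}·8 = 0 + 3.526, so R_B^{AB} = 0.4408 kN and R_A = 0 − 0.4408 = -0.4408 kN.
Span BC, ΣM about C: R_B^{BC}·5.4 = 18 + 3.526, so R_B^{BC} = 3.986 kN and R_C = 20 − 3.986 = 16.01 kN.
R_B = 0.4408 + 3.986 = 4.427 kN.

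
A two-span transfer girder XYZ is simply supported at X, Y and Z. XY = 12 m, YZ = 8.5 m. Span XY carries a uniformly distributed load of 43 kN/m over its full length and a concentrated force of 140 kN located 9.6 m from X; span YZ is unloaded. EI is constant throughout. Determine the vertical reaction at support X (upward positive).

Release continuity at Y by inserting a hinge; the redundant is the internal moment M_Y. The primary structure is two simply-supported spans XY and YZ.
Rotations at Y on the released spans (each span's end-slope, ×1/EI):
  span XY: UDL 43: wL³/(24EI) = 3096/EI
  span XY: point load 140 at a = 9.6: Pab(L + a)/(6LEI) = 967.7/EI
  relative rotation θ_0 = (4064 + 0)/EI = 4064/EI
A unit hogging moment at Y produces rotation L₁/(3EI) + L₂/(3EI) = 6.833/EI.
Compatibility: M_Y·(L₁+L₂)/(3EI) = θ_0, giving M_Y = 594.7 kN·m (hogging).
Span XY, ΣM about X with M_Y applied at Y: R_Y^{XY}·12 = 4440 + 594.7, so R_Y^{XY} = 419.6 kN and R_X = 656 − 419.6 = 236.4 kN.

R_X = 236.4 kN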